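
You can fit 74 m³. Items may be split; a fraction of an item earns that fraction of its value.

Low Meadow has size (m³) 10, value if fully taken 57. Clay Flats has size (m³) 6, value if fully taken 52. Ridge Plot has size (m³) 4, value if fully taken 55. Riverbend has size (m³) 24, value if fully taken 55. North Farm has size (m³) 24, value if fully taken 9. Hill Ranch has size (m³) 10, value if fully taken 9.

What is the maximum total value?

Sort by value density: Ridge Plot 55/4≈13.8, Clay Flats 52/6≈8.67, Low Meadow 57/10≈5.7, Riverbend 55/24≈2.29, Hill Ranch 9/10≈0.9, North Farm 9/24≈0.375.
Take all of Ridge Plot (4 m³, value 55) ; 70 m³ left.
Clay Flats: take in full, 6 m³ for value 52 ; 64 left.
All 10 m³ of Low Meadow fit (value 57) ; 54 remain.
Take all of Riverbend (24 m³, value 55) ; 30 m³ left.
Take all of Hill Ranch (10 m³, value 9) ; 20 m³ left.
20 m³ left: a 20/24 share of North Farm gives 9×20/24 = 7.5.
Total value = 235.5.

235.5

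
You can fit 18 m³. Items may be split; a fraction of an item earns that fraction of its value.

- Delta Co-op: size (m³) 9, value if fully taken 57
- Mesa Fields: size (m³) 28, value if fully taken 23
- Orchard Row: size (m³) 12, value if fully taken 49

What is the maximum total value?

93.75

Sort by value density: Delta Co-op 57/9≈6.33, Orchard Row 49/12≈4.08, Mesa Fields 23/28≈0.821.
All 9 m³ of Delta Co-op fit (value 57) ; 9 remain.
Only 9 m³ remain; take 9/12 of Orchard Row for value 49×9/12 = 36.75.
Total value = 93.75.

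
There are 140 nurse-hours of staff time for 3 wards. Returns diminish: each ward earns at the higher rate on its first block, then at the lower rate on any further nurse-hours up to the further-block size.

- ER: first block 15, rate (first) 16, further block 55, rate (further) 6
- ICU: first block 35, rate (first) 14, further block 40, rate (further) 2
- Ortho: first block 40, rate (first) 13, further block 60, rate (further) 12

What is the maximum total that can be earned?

Treat each block as its own option and order by rate: ER/T1 16 > ICU/T1 14 > Ortho/T1 13 > Ortho/T2 12 > ER/T2 6 > ICU/T2 2.
Fill ER T1 block (15 at 16) — 125 left.
ICU/T1 (14): +35 — 90 left.
Fill Ortho T1 block (40 at 13) — 50 left.
Ortho/T2: +50 of 60 at 12; pool empty.
Total = 16×15 + 14×35 + 13×40 + 12×50 = 1850.

1850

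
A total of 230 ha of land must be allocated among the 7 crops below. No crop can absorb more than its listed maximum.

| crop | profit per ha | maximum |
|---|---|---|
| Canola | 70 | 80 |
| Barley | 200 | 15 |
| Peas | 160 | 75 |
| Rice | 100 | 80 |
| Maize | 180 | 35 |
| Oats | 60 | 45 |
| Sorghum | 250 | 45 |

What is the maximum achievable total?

Rank by profit per ha: Sorghum 250 > Barley 200 > Maize 180 > Peas 160 > Rice 100 > Canola 70 > Oats 60.
Give Sorghum 45 to hit its cap of 45 — 185 left.
Barley: +15 to 15 (cap) — 170 left.
Maize: +35 to 35 (cap) — 135 left.
Give Peas 75 to hit its cap of 75 — 60 left.
Only 60 left; Rice takes them to reach 60.
Total = 200×15 + 160×75 + 100×60 + 180×35 + 250×45 = 38550.

38550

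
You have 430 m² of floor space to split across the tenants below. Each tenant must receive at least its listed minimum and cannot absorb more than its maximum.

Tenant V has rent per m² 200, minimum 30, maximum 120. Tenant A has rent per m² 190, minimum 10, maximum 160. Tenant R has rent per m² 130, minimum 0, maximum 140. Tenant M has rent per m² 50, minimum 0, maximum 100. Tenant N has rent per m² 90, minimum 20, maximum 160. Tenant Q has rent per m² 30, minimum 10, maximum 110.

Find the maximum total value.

Meeting every minimum uses 30+10+0+0+20+10 = 70 m², leaving 360.
Rank by rent per m²: Tenant V 200 > Tenant A 190 > Tenant R 130 > Tenant N 90 > Tenant M 50 > Tenant Q 30.
Tenant V takes 90 more to reach its cap of 120 → 270 left.
Tenant A takes 150 more to reach its cap of 160 → 120 left.
Tenant R: +120 (room for 140) → 120. Pool exhausted.
Total = 200×120 + 190×160 + 130×120 + 90×20 + 30×10 = 72100.

72100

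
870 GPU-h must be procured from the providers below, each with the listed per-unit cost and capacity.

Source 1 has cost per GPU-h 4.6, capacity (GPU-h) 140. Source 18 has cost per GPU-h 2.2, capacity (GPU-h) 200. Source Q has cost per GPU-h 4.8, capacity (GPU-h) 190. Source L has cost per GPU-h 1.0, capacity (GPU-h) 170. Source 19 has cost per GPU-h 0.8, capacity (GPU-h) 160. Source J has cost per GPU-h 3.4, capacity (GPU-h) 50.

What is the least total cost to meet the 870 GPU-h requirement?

2272

Use providers in increasing cost order.
Take 160 from Source 19 at 0.8 → need 710 more.
Source L at 1.0: take all 170 GPU-h → 540 still needed.
Take 200 from Source 18 at 2.2 → need 340 more.
Source J (3.4): use full 50 → 290 GPU-h to go.
Source 1 at 4.6: take all 140 GPU-h → 150 still needed.
Source Q at 4.8: take 150 of its 190 → requirement met.
Cost = 160×0.8 + 170×1.0 + 200×2.2 + 50×3.4 + 140×4.6 + 150×4.8 = 2272.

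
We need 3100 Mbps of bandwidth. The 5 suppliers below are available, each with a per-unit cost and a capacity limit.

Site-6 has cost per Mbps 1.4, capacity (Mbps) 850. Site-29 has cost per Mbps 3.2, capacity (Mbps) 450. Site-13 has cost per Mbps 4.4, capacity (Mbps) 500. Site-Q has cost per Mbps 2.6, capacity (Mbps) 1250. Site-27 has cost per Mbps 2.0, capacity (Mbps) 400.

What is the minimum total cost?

7340

Cheapest first:
Site-6 at 1.4: take all 850 Mbps → 2250 still needed.
Take 400 from Site-27 at 2.0 → need 1850 more.
Site-Q at 2.6: take all 1250 Mbps → 600 still needed.
Take 450 from Site-29 at 3.2 → need 150 more.
Site-13 (4.4): take the remaining 150 → done.
Cost = 850×1.4 + 400×2.0 + 1250×2.6 + 450×3.2 + 150×4.4 = 7340.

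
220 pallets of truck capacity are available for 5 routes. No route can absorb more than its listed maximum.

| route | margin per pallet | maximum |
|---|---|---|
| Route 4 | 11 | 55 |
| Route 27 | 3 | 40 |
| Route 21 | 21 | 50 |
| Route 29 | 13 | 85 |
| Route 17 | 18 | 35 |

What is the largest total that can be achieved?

Order the routes by margin per pallet: Route 21 21 > Route 17 18 > Route 29 13 > Route 4 11 > Route 27 3.
Give Route 21 50 to hit its cap of 50 → 170 left.
Give Route 17 35 to hit its cap of 35 → 135 left.
Route 29: +85 to 85 (cap) → 50 left.
Route 4: +50 (room for 55) → 50. Pool exhausted.
Total = 11×50 + 21×50 + 13×85 + 18×35 = 3335.

3335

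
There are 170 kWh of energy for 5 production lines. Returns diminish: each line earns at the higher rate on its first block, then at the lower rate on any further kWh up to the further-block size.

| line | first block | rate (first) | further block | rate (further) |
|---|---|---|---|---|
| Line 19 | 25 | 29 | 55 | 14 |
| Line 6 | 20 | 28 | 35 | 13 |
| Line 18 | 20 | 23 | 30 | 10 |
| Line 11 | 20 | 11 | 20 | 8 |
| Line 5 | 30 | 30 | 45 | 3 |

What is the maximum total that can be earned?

Treat each block as its own option and order by rate: Line 5/T1 30 > Line 19/T1 29 > Line 6/T1 28 > Line 18/T1 23 > Line 19/T2 14 > Line 6/T2 13 > Line 11/T1 11 > Line 18/T2 10 > Line 11/T2 8 > Line 5/T2 3.
Line 5 T1 at 30: fill all 30 ; 140 left.
Fill Line 19 T1 block (25 at 29) ; 115 left.
Line 6 T1 at 28: fill all 20 ; 95 left.
Fill Line 18 T1 block (20 at 23) ; 75 left.
Line 19/T2 (14): +55 ; 20 left.
20 remain; put them into Line 6 T2 at 13.
Total = 30×30 + 29×25 + 28×20 + 23×20 + 14×55 + 13×20 = 3675.

3675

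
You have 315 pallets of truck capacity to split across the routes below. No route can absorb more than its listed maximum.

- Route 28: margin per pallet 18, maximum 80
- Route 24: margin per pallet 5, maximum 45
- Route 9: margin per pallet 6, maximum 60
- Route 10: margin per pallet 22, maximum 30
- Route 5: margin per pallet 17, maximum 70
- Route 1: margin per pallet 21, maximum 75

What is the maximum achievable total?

5225

Order the routes by margin per pallet: Route 10 22 > Route 1 21 > Route 28 18 > Route 5 17 > Route 9 6 > Route 24 5.
Route 10 takes 30 to reach its cap of 30 → 285 left.
Give Route 1 75 to hit its cap of 75 → 210 left.
Give Route 28 80 to hit its cap of 80 → 130 left.
Give Route 5 70 to hit its cap of 70 → 60 left.
Route 9 takes 60 to reach its cap of 60 → 0 left.
Total = 18×80 + 6×60 + 22×30 + 17×70 + 21×75 = 5225.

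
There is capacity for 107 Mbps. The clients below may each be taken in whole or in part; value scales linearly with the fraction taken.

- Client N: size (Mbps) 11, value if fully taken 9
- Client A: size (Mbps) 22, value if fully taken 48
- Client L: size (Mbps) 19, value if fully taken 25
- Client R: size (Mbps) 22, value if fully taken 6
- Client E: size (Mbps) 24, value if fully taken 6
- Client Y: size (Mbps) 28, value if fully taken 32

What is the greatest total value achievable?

121.25

Rank by value-to-size ratio: Client A 48/22≈2.18, Client L 25/19≈1.32, Client Y 32/28≈1.14, Client N 9/11≈0.818, Client R 6/22≈0.273, Client E 6/24≈0.25.
All 22 Mbps of Client A fit (value 48) → 85 remain.
All 19 Mbps of Client L fit (value 25) → 66 remain.
Take all of Client Y (28 Mbps, value 32) → 38 Mbps left.
Client N: take in full, 11 Mbps for value 9 → 27 left.
Client R: take in full, 22 Mbps for value 6 → 5 left.
5 Mbps left: a 5/24 share of Client E gives 6×5/24 = 1.25.
Total value = 121.25.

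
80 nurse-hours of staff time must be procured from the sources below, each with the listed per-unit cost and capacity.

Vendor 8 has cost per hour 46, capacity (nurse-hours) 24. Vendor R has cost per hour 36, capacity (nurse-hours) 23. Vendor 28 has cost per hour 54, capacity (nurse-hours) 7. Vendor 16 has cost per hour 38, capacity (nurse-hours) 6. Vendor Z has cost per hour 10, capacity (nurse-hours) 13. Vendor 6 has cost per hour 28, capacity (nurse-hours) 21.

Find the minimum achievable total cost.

2556

Fill from the cheapest source first.
Vendor Z (10): use full 13 ; 67 nurse-hours to go.
Vendor 6 at 28: take all 21 nurse-hours ; 46 still needed.
Vendor R (36): use full 23 ; 23 nurse-hours to go.
Vendor 16 (38): use full 6 ; 17 nurse-hours to go.
Vendor 8 at 46: take 17 of its 24 ; requirement met.
Vendor 28: unused.
Cost = 13×10 + 21×28 + 23×36 + 6×38 + 17×46 = 2556.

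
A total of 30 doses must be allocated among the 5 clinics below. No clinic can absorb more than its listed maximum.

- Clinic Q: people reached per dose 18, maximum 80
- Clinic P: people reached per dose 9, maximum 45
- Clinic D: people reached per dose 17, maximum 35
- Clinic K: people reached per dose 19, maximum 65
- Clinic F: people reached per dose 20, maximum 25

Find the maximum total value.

595

Highest people reached per dose first: Clinic F 20 > Clinic K 19 > Clinic Q 18 > Clinic D 17 > Clinic P 9.
Clinic F takes 25 to reach its cap of 25 ; 5 left.
Only 5 left; Clinic K takes them to reach 5.
Total = 19×5 + 20×25 = 595.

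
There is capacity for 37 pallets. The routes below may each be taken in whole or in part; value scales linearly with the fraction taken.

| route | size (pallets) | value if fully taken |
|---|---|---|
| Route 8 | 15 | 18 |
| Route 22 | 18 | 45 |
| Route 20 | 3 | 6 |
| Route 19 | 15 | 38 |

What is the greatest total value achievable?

Rank by value-to-size ratio: Route 19 38/15≈2.53, Route 22 45/18≈2.5, Route 20 6/3≈2, Route 8 18/15≈1.2.
All 15 pallets of Route 19 fit (value 38) — 22 remain.
All 18 pallets of Route 22 fit (value 45) — 4 remain.
Take all of Route 20 (3 pallets, value 6) — 1 pallets left.
1 pallets left: a 1/15 share of Route 8 gives 18×1/15 = 1.2.
Total value = 90.2.

90.2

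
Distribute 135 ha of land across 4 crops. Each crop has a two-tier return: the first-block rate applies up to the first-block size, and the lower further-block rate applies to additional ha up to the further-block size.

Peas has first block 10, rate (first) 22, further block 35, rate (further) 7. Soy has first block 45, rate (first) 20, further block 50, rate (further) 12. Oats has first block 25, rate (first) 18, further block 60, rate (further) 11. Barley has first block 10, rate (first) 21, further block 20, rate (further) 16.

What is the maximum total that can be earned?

2400

Rank every tier by rate: Peas/tier1 22 > Barley/tier1 21 > Soy/tier1 20 > Oats/tier1 18 > Barley/tier2 16 > Soy/tier2 12 > Oats/tier2 11 > Peas/tier2 7.
Peas tier1 at 22: fill all 10 — 125 left.
Fill Barley tier1 block (10 at 21) — 115 left.
Soy tier1 at 20: fill all 45 — 70 left.
Oats/tier1 (18): +25 — 45 left.
Barley/tier2 (16): +20 — 25 left.
Soy/tier2: +25 of 50 at 12; pool empty.
Total = 22×10 + 21×10 + 20×45 + 18×25 + 16×20 + 12×25 = 2400.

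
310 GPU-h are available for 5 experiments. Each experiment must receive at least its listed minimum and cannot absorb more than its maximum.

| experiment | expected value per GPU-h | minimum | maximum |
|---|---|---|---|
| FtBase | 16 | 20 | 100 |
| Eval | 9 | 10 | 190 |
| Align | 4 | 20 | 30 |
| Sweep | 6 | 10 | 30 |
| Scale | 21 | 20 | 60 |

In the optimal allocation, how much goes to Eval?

Meeting every minimum uses 20+10+20+10+20 = 80 GPU-h, leaving 230.
Highest expected value per GPU-h first: Scale 21 > FtBase 16 > Eval 9 > Sweep 6 > Align 4.
Scale takes 40 more to reach its cap of 60 ; 190 left.
FtBase: +80 to 100 (cap) ; 110 left.
Eval has room for 180 more but only 110 remain, so it gets 120.

120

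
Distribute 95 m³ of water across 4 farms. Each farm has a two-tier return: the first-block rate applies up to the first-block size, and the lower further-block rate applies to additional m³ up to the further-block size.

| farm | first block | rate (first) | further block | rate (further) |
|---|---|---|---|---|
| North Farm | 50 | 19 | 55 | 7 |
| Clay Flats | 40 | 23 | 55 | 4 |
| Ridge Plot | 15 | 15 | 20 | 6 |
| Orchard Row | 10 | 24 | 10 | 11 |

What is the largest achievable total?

Treat each block as its own option and order by rate: Orchard Row/tier1 24 > Clay Flats/tier1 23 > North Farm/tier1 19 > Ridge Plot/tier1 15 > Orchard Row/tier2 11 > North Farm/tier2 7 > Ridge Plot/tier2 6 > Clay Flats/tier2 4.
Orchard Row/tier1 (24): +10 ; 85 left.
Fill Clay Flats tier1 block (40 at 23) ; 45 left.
North Farm/tier1: +45 of 50 at 19; pool empty.
Total = 24×10 + 23×40 + 19×45 = 2015.

2015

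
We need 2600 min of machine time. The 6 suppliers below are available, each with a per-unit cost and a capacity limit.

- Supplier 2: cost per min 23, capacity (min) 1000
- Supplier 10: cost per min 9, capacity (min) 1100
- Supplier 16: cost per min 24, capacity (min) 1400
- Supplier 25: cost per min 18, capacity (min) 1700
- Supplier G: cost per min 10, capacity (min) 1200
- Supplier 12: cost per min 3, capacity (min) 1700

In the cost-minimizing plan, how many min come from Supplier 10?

900

Fill from the cheapest supplier first.
Take 1700 from Supplier 12 at 3 — need 900 more.
Take 900 from Supplier 10 at 9 to finish.
Supplier G, Supplier 25, Supplier 2, Supplier 16: unused.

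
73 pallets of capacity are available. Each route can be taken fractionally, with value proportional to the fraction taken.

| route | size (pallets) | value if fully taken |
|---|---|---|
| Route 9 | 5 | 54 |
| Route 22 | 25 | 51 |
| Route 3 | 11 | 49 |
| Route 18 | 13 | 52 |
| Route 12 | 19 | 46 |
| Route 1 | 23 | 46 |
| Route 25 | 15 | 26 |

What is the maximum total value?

252

Best value per unit of size first: Route 9 54/5≈10.8, Route 3 49/11≈4.45, Route 18 52/13≈4, Route 12 46/19≈2.42, Route 22 51/25≈2.04, Route 1 46/23≈2, Route 25 26/15≈1.73.
Take all of Route 9 (5 pallets, value 54) → 68 pallets left.
All 11 pallets of Route 3 fit (value 49) → 57 remain.
Route 18: take in full, 13 pallets for value 52 → 44 left.
Take all of Route 12 (19 pallets, value 46) → 25 pallets left.
Route 22: take in full, 25 pallets for value 51 → 0 left.
Total value = 252.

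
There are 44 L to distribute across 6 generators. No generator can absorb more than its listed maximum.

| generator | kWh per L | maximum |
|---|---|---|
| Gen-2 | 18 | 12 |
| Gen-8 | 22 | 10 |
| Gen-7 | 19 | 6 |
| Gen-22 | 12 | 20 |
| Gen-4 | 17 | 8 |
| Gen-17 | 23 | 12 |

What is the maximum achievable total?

894

Order the generators by kWh per L: Gen-17 23 > Gen-8 22 > Gen-7 19 > Gen-2 18 > Gen-4 17 > Gen-22 12.
Gen-17 takes 12 to reach its cap of 12 — 32 left.
Gen-8: +10 to 10 (cap) — 22 left.
Gen-7 takes 6 to reach its cap of 6 — 16 left.
Gen-2: +12 to 12 (cap) — 4 left.
Gen-4: +4 (room for 8) → 4. Pool exhausted.
Total = 18×12 + 22×10 + 19×6 + 17×4 + 23×12 = 894.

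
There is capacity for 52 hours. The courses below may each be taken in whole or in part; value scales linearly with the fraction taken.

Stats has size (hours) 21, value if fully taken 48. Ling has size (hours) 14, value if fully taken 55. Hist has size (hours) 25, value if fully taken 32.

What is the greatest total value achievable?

124.76

Rank by value-to-size ratio: Ling 55/14≈3.93, Stats 48/21≈2.29, Hist 32/25≈1.28.
All 14 hours of Ling fit (value 55) — 38 remain.
All 21 hours of Stats fit (value 48) — 17 remain.
17 hours left: a 17/25 share of Hist gives 32×17/25 = 21.76.
Total value = 124.76.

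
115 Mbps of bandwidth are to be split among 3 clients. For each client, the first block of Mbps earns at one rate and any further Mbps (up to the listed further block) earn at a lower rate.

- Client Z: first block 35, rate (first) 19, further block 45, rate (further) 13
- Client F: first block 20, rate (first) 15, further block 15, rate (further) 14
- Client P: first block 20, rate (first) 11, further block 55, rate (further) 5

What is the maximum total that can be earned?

Rank every tier by rate: Client Z/T1 19 > Client F/T1 15 > Client F/T2 14 > Client Z/T2 13 > Client P/T1 11 > Client P/T2 5.
Client Z T1 at 19: fill all 35 ; 80 left.
Client F/T1 (15): +20 ; 60 left.
Client F T2 at 14: fill all 15 ; 45 left.
Client Z T2 at 13: fill all 45 ; 0 left.
Total = 19×35 + 15×20 + 14×15 + 13×45 = 1760.

1760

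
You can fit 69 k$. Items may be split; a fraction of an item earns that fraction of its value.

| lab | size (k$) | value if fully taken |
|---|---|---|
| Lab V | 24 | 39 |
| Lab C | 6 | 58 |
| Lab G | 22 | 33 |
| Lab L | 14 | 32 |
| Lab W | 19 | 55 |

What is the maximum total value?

193

Sort by value density: Lab C 58/6≈9.67, Lab W 55/19≈2.89, Lab L 32/14≈2.29, Lab V 39/24≈1.62, Lab G 33/22≈1.5.
All 6 k$ of Lab C fit (value 58) → 63 remain.
Take all of Lab W (19 k$, value 55) → 44 k$ left.
Lab L: take in full, 14 k$ for value 32 → 30 left.
Take all of Lab V (24 k$, value 39) → 6 k$ left.
Only 6 k$ remain; take 6/22 of Lab G for value 33×6/22 = 9.
Total value = 193.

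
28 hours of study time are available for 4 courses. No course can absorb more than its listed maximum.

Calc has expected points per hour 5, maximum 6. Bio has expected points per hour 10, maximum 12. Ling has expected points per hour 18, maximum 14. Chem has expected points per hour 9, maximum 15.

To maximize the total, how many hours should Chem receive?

Highest expected points per hour first: Ling 18 > Bio 10 > Chem 9 > Calc 5.
Ling takes 14 to reach its cap of 14 ; 14 left.
Bio takes 12 to reach its cap of 12 ; 2 left.
Chem has room for 15 but only 2 remain, so it gets 2.

2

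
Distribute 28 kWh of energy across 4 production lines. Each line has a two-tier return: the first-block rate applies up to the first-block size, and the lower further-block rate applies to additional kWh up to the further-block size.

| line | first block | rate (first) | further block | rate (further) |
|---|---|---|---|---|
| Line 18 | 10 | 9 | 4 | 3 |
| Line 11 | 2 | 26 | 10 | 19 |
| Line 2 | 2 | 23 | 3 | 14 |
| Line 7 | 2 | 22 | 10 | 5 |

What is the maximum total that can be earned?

455

Rank every tier by rate: Line 11/first 26 > Line 2/first 23 > Line 7/first 22 > Line 11/second 19 > Line 2/second 14 > Line 18/first 9 > Line 7/second 5 > Line 18/second 3.
Line 11 first at 26: fill all 2 — 26 left.
Line 2/first (23): +2 — 24 left.
Line 7/first (22): +2 — 22 left.
Fill Line 11 second block (10 at 19) — 12 left.
Fill Line 2 second block (3 at 14) — 9 left.
Line 18/first: +9 of 10 at 9; pool empty.
Total = 26×2 + 23×2 + 22×2 + 19×10 + 14×3 + 9×9 = 455.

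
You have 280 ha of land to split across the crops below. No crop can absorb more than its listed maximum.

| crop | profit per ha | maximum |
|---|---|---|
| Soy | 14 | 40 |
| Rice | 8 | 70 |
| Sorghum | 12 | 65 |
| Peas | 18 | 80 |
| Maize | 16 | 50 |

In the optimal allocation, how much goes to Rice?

45

Rank by profit per ha: Peas 18 > Maize 16 > Soy 14 > Sorghum 12 > Rice 8.
Peas takes 80 to reach its cap of 80 ; 200 left.
Maize: +50 to 50 (cap) ; 150 left.
Soy takes 40 to reach its cap of 40 ; 110 left.
Sorghum: +65 to 65 (cap) ; 45 left.
Only 45 left; Rice takes them to reach 45.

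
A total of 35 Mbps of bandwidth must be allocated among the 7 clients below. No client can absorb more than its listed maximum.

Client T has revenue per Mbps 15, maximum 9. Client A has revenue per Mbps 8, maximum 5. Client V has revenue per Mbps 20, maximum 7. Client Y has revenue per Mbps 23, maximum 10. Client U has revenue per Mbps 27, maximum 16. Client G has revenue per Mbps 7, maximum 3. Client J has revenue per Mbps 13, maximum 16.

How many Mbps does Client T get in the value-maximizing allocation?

Order the clients by revenue per Mbps: Client U 27 > Client Y 23 > Client V 20 > Client T 15 > Client J 13 > Client A 8 > Client G 7.
Client U: +16 to 16 (cap) ; 19 left.
Client Y: +10 to 10 (cap) ; 9 left.
Client V: +7 to 7 (cap) ; 2 left.
Client T has room for 9 but only 2 remain, so it gets 2.

2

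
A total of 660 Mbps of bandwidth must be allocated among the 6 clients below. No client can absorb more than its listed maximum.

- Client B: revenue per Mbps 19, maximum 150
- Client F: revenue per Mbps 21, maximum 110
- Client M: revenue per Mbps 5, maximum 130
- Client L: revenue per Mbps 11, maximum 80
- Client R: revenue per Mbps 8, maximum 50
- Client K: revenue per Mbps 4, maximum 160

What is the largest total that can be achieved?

Order the clients by revenue per Mbps: Client F 21 > Client B 19 > Client L 11 > Client R 8 > Client M 5 > Client K 4.
Give Client F 110 to hit its cap of 110 → 550 left.
Give Client B 150 to hit its cap of 150 → 400 left.
Client L: +80 to 80 (cap) → 320 left.
Client R: +50 to 50 (cap) → 270 left.
Client M: +130 to 130 (cap) → 140 left.
Client K: +140 (room for 160) → 140. Pool exhausted.
Total = 19×150 + 21×110 + 5×130 + 11×80 + 8×50 + 4×140 = 7650.

7650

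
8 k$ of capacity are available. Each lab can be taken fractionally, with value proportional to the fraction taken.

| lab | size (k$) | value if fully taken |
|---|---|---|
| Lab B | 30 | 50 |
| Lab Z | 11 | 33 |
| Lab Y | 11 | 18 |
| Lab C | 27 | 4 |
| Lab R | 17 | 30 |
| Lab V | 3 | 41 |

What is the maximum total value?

56

Best value per unit of size first: Lab V 41/3≈13.7, Lab Z 33/11≈3, Lab R 30/17≈1.76, Lab B 50/30≈1.67, Lab Y 18/11≈1.64, Lab C 4/27≈0.148.
All 3 k$ of Lab V fit (value 41) — 5 remain.
5 k$ left: a 5/11 share of Lab Z gives 33×5/11 = 15.
Total value = 56.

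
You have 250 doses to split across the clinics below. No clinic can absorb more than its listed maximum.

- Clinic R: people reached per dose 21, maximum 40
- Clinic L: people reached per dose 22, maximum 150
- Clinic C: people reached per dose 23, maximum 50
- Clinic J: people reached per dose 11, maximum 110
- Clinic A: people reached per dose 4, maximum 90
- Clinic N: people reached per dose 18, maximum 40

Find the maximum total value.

5470

Order the clinics by people reached per dose: Clinic C 23 > Clinic L 22 > Clinic R 21 > Clinic N 18 > Clinic J 11 > Clinic A 4.
Clinic C: +50 to 50 (cap) ; 200 left.
Clinic L: +150 to 150 (cap) ; 50 left.
Give Clinic R 40 to hit its cap of 40 ; 10 left.
Clinic N: +10 (room for 40) → 10. Pool exhausted.
Total = 21×40 + 22×150 + 23×50 + 18×10 = 5470.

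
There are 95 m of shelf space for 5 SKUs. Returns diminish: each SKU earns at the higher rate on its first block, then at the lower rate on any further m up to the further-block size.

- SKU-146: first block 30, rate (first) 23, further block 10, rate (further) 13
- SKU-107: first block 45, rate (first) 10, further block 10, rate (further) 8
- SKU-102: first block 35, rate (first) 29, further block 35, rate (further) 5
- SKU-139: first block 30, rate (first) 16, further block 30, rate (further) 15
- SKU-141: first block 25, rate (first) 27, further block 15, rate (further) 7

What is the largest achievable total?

2460

Treat each block as its own option and order by rate: SKU-102/T1 29 > SKU-141/T1 27 > SKU-146/T1 23 > SKU-139/T1 16 > SKU-139/T2 15 > SKU-146/T2 13 > SKU-107/T1 10 > SKU-107/T2 8 > SKU-141/T2 7 > SKU-102/T2 5.
Fill SKU-102 T1 block (35 at 29) — 60 left.
SKU-141 T1 at 27: fill all 25 — 35 left.
Fill SKU-146 T1 block (30 at 23) — 5 left.
5 remain; put them into SKU-139 T1 at 16.
Total = 29×35 + 27×25 + 23×30 + 16×5 = 2460.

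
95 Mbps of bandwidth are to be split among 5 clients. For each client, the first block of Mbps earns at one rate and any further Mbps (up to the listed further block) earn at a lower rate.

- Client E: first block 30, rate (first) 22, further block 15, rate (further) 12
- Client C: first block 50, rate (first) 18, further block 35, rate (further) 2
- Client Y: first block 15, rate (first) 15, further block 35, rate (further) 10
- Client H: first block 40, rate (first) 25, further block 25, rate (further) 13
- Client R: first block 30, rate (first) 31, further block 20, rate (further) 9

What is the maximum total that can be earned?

2480

Order all 10 blocks by rate: Client R/T1 31 > Client H/T1 25 > Client E/T1 22 > Client C/T1 18 > Client Y/T1 15 > Client H/T2 13 > Client E/T2 12 > Client Y/T2 10 > Client R/T2 9 > Client C/T2 2.
Client R T1 at 31: fill all 30 → 65 left.
Fill Client H T1 block (40 at 25) → 25 left.
Client E T1 at 22: only 25 left, fill 25.
Total = 31×30 + 25×40 + 22×25 = 2480.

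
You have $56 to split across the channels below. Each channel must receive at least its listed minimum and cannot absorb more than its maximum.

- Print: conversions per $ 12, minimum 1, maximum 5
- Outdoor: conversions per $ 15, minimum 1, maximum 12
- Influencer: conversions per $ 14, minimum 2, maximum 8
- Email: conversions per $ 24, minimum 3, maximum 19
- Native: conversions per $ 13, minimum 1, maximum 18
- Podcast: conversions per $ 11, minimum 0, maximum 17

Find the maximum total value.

968

Meeting every minimum uses 1+1+2+3+1+0 = 8 $, leaving 48.
Highest conversions per $ first: Email 24 > Outdoor 15 > Influencer 14 > Native 13 > Print 12 > Podcast 11.
Email: +16 to 19 (cap) ; 32 left.
Outdoor takes 11 more to reach its cap of 12 ; 21 left.
Give Influencer 6 more to hit its cap of 8 ; 15 left.
Only 15 left; Native takes them to reach 16.
Total = 12×1 + 15×12 + 14×8 + 24×19 + 13×16 = 968.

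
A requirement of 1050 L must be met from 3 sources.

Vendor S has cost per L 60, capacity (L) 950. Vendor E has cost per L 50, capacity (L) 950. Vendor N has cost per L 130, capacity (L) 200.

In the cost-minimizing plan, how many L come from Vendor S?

Fill from the cheapest source first.
Take 950 from Vendor E at 50 → need 100 more.
Vendor S at 60: take 100 of its 950 → requirement met.
Vendor N: unused.

100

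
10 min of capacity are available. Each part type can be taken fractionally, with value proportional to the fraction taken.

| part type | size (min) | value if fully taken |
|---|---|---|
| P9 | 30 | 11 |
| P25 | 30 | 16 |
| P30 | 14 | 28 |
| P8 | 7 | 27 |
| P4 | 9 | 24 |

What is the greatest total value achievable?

35

Rank by value-to-size ratio: P8 27/7≈3.86, P4 24/9≈2.67, P30 28/14≈2, P25 16/30≈0.533, P9 11/30≈0.367.
Take all of P8 (7 min, value 27) ; 3 min left.
Fill the last 3 min with part of P4: 3/9 of it earns 8.
Total value = 35.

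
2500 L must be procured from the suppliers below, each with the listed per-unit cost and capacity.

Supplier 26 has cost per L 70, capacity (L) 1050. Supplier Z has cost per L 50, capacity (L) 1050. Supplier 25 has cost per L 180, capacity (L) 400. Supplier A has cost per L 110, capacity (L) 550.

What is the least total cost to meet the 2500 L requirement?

Use suppliers in increasing cost order.
Take 1050 from Supplier Z at 50 ; need 1450 more.
Supplier 26 (70): use full 1050 ; 400 L to go.
Supplier A (110): take the remaining 400 ; done.
Supplier 25: unused.
Cost = 1050×50 + 1050×70 + 400×110 = 170000.

170000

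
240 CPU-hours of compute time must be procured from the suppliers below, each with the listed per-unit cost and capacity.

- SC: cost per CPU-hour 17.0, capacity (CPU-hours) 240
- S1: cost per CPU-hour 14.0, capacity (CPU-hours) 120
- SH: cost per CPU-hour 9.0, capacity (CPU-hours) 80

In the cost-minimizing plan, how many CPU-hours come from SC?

40

Fill from the cheapest supplier first.
SH (9.0): use full 80 → 160 CPU-hours to go.
S1 at 14.0: take all 120 CPU-hours → 40 still needed.
SC (17.0): take the remaining 40 → done.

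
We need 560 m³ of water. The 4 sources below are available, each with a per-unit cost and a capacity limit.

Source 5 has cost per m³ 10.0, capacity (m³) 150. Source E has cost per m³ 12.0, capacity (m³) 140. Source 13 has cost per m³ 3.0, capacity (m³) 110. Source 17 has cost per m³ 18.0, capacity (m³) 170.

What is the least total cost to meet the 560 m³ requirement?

Fill from the cheapest source first.
Source 13 at 3.0: take all 110 m³ — 450 still needed.
Source 5 at 10.0: take all 150 m³ — 300 still needed.
Take 140 from Source E at 12.0 — need 160 more.
Take 160 from Source 17 at 18.0 to finish.
Cost = 110×3.0 + 150×10.0 + 140×12.0 + 160×18.0 = 6390.

6390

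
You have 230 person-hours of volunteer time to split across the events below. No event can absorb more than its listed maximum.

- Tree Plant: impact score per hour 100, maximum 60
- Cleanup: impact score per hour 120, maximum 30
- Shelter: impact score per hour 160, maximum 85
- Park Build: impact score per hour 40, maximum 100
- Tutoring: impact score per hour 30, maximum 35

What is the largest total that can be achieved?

Highest impact score per hour first: Shelter 160 > Cleanup 120 > Tree Plant 100 > Park Build 40 > Tutoring 30.
Give Shelter 85 to hit its cap of 85 → 145 left.
Give Cleanup 30 to hit its cap of 30 → 115 left.
Tree Plant takes 60 to reach its cap of 60 → 55 left.
Park Build has room for 100 but only 55 remain, so it gets 55.
Total = 100×60 + 120×30 + 160×85 + 40×55 = 25400.

25400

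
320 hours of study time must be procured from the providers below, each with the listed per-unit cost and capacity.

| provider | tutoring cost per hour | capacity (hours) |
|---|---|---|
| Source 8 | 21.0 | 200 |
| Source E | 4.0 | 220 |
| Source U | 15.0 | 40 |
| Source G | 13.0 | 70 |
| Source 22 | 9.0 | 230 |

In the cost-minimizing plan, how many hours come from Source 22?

Cheapest first:
Take 220 from Source E at 4.0 — need 100 more.
Source 22 at 9.0: take 100 of its 230 — requirement met.
Source G, Source U, Source 8: unused.

100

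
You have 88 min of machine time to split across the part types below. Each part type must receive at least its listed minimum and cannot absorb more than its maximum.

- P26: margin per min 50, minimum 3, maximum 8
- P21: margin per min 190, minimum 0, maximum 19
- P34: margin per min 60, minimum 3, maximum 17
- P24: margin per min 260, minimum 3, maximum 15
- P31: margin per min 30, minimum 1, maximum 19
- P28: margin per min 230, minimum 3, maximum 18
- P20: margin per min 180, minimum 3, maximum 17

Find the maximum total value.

Meeting every minimum uses 3+0+3+3+1+3+3 = 16 min, leaving 72.
Rank by margin per min: P24 260 > P28 230 > P21 190 > P20 180 > P34 60 > P26 50 > P31 30.
Give P24 12 more to hit its cap of 15 — 60 left.
P28 takes 15 more to reach its cap of 18 — 45 left.
P21: +19 to 19 (cap) — 26 left.
P20: +14 to 17 (cap) — 12 left.
Only 12 left; P34 takes them to reach 15.
Total = 50×3 + 190×19 + 60×15 + 260×15 + 30×1 + 230×18 + 180×17 = 15790.

15790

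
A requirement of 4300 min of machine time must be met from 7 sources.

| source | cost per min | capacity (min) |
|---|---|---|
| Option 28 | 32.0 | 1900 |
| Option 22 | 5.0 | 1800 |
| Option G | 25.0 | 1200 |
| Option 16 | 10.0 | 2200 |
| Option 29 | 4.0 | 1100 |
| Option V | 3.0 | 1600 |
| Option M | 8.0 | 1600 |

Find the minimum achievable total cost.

Use sources in increasing cost order.
Option V at 3.0: take all 1600 min — 2700 still needed.
Option 29 at 4.0: take all 1100 min — 1600 still needed.
Option 22 (5.0): take the remaining 1600 — done.
Option M, Option 16, Option G, Option 28: unused.
Cost = 1600×3.0 + 1100×4.0 + 1600×5.0 = 17200.

17200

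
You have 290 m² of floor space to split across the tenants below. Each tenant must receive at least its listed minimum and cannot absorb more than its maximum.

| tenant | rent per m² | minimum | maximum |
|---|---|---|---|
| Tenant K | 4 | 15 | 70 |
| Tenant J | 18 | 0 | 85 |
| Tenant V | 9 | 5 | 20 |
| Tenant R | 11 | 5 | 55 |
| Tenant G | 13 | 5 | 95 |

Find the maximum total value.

3690

Meeting every minimum uses 15+0+5+5+5 = 30 m², leaving 260.
Rank by rent per m²: Tenant J 18 > Tenant G 13 > Tenant R 11 > Tenant V 9 > Tenant K 4.
Tenant J: +85 to 85 (cap) → 175 left.
Tenant G takes 90 more to reach its cap of 95 → 85 left.
Tenant R: +50 to 55 (cap) → 35 left.
Give Tenant V 15 more to hit its cap of 20 → 20 left.
Tenant K: +20 (room for 55) → 35. Pool exhausted.
Total = 4×35 + 18×85 + 9×20 + 11×55 + 13×95 = 3690.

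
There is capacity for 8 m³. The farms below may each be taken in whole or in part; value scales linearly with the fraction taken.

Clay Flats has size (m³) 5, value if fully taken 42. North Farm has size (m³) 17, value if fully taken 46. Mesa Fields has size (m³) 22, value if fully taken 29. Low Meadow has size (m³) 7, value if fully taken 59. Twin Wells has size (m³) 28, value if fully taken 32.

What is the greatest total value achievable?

Best value per unit of size first: Low Meadow 59/7≈8.43, Clay Flats 42/5≈8.4, North Farm 46/17≈2.71, Mesa Fields 29/22≈1.32, Twin Wells 32/28≈1.14.
Low Meadow: take in full, 7 m³ for value 59 → 1 left.
Only 1 m³ remain; take 1/5 of Clay Flats for value 42×1/5 = 8.4.
Total value = 67.4.

67.4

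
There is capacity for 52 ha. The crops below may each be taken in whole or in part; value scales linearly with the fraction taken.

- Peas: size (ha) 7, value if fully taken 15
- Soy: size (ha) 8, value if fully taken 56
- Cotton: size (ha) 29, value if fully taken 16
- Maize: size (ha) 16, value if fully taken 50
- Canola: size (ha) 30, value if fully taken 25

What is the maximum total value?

Sort by value density: Soy 56/8≈7, Maize 50/16≈3.12, Peas 15/7≈2.14, Canola 25/30≈0.833, Cotton 16/29≈0.552.
All 8 ha of Soy fit (value 56) ; 44 remain.
Take all of Maize (16 ha, value 50) ; 28 ha left.
Peas: take in full, 7 ha for value 15 ; 21 left.
Fill the last 21 ha with part of Canola: 21/30 of it earns 17.5.
Total value = 138.5.

138.5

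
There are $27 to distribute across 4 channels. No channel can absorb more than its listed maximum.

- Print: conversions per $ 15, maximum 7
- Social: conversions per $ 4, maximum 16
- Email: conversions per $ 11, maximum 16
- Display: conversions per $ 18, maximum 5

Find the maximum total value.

360

Rank by conversions per $: Display 18 > Print 15 > Email 11 > Social 4.
Give Display 5 to hit its cap of 5 → 22 left.
Give Print 7 to hit its cap of 7 → 15 left.
Email: +15 (room for 16) → 15. Pool exhausted.
Total = 15×7 + 11×15 + 18×5 = 360.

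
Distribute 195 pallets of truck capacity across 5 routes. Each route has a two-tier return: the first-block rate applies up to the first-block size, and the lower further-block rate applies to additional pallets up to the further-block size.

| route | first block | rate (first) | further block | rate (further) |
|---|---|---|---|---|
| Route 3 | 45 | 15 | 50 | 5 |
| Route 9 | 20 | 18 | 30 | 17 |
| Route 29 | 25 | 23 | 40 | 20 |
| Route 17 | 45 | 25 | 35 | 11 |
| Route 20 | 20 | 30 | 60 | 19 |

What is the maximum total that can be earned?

4330

Rank every tier by rate: Route 20/tier1 30 > Route 17/tier1 25 > Route 29/tier1 23 > Route 29/tier2 20 > Route 20/tier2 19 > Route 9/tier1 18 > Route 9/tier2 17 > Route 3/tier1 15 > Route 17/tier2 11 > Route 3/tier2 5.
Route 20 tier1 at 30: fill all 20 — 175 left.
Fill Route 17 tier1 block (45 at 25) — 130 left.
Fill Route 29 tier1 block (25 at 23) — 105 left.
Fill Route 29 tier2 block (40 at 20) — 65 left.
Fill Route 20 tier2 block (60 at 19) — 5 left.
Route 9 tier1 at 18: only 5 left, fill 5.
Total = 30×20 + 25×45 + 23×25 + 20×40 + 19×60 + 18×5 = 4330.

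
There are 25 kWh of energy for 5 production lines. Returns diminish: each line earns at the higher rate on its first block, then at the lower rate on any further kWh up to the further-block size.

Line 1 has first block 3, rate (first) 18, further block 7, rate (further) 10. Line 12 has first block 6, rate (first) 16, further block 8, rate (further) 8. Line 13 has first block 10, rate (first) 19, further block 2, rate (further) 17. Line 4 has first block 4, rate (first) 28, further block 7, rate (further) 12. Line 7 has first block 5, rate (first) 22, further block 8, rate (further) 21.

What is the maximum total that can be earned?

542

Order all 10 blocks by rate: Line 4/tier1 28 > Line 7/tier1 22 > Line 7/tier2 21 > Line 13/tier1 19 > Line 1/tier1 18 > Line 13/tier2 17 > Line 12/tier1 16 > Line 4/tier2 12 > Line 1/tier2 10 > Line 12/tier2 8.
Line 4 tier1 at 28: fill all 4 → 21 left.
Line 7 tier1 at 22: fill all 5 → 16 left.
Fill Line 7 tier2 block (8 at 21) → 8 left.
8 remain; put them into Line 13 tier1 at 19.
Total = 28×4 + 22×5 + 21×8 + 19×8 = 542.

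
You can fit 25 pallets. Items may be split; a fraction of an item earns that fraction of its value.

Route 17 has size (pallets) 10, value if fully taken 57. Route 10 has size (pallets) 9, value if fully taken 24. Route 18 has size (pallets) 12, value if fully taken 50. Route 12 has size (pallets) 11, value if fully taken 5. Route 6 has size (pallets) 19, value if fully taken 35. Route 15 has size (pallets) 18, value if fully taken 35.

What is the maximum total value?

115

Best value per unit of size first: Route 17 57/10≈5.7, Route 18 50/12≈4.17, Route 10 24/9≈2.67, Route 15 35/18≈1.94, Route 6 35/19≈1.84, Route 12 5/11≈0.455.
All 10 pallets of Route 17 fit (value 57) → 15 remain.
All 12 pallets of Route 18 fit (value 50) → 3 remain.
Only 3 pallets remain; take 3/9 of Route 10 for value 24×3/9 = 8.
Total value = 115.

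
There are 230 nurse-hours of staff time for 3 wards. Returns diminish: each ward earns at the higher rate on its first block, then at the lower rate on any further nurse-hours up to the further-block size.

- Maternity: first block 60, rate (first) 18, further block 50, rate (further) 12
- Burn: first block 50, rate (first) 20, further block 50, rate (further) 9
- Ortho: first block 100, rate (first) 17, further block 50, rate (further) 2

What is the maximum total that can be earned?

Order all 6 blocks by rate: Burn/first 20 > Maternity/first 18 > Ortho/first 17 > Maternity/second 12 > Burn/second 9 > Ortho/second 2.
Burn first at 20: fill all 50 — 180 left.
Maternity first at 18: fill all 60 — 120 left.
Ortho/first (17): +100 — 20 left.
Maternity second at 12: only 20 left, fill 20.
Total = 20×50 + 18×60 + 17×100 + 12×20 = 4020.

4020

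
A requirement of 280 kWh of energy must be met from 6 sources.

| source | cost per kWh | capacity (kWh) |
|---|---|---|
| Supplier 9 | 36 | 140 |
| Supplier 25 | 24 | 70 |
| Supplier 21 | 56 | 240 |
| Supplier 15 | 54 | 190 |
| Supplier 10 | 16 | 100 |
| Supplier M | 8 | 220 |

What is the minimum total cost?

2720

Fill from the cheapest source first.
Supplier M (8): use full 220 ; 60 kWh to go.
Take 60 from Supplier 10 at 16 to finish.
Supplier 25, Supplier 9, Supplier 15, Supplier 21: unused.
Cost = 220×8 + 60×16 = 2720.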